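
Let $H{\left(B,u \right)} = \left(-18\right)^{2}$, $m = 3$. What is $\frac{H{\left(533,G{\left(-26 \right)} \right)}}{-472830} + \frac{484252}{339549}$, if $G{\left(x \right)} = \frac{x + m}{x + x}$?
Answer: $\frac{38143143214}{26758158945} \approx 1.4255$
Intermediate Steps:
$G{\left(x \right)} = \frac{3 + x}{2 x}$ ($G{\left(x \right)} = \frac{x + 3}{x + x} = \frac{3 + x}{2 x}$)
$H{\left(B,u \right)} = 324$
$\frac{H{\left(533,G{\left(-26 \right)} \right)}}{-472830} + \frac{484252}{339549} = \frac{324}{-472830} + \frac{484252}{339549} = 324 \left(- \frac{1}{472830}\right) + 484252 \cdot \frac{1}{339549} = - \frac{54}{78805} + \frac{484252}{339549} = \frac{38143143214}{26758158945}$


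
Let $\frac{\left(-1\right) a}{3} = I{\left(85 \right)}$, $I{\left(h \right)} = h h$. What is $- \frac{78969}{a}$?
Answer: $\frac{26323}{7225} \approx 3.6433$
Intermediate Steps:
$I{\left(h \right)} = h^{2}$
$a = -21675$ ($a = - 3 \cdot 85^{2} = \left(-3\right) 7225 = -21675$)
$- \frac{78969}{a} = - \frac{78969}{-21675} = \left(-78969\right) \left(- \frac{1}{21675}\right) = \frac{26323}{7225}$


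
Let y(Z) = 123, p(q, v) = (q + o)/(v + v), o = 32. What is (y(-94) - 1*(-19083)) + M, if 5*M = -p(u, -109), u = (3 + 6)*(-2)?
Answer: 10467277/545 ≈ 19206.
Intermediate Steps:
u = -18 (u = 9*(-2) = -18)
p(q, v) = (32 + q)/(2*v) (p(q, v) = (q + 32)/(v + v) = (32 + q)/((2*v)) = (32 + q)*(1/(2*v)) = (32 + q)/(2*v))
M = 7/545 (M = (-(32 - 18)/(2*(-109)))/5 = (-(-1)*14/(2*109))/5 = (-1*(-7/109))/5 = (⅕)*(7/109) = 7/545 ≈ 0.012844)
(y(-94) - 1*(-19083)) + M = (123 - 1*(-19083)) + 7/545 = (123 + 19083) + 7/545 = 19206 + 7/545 = 10467277/545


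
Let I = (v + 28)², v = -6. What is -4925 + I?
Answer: -4441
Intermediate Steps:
I = 484 (I = (-6 + 28)² = 22² = 484)
-4925 + I = -4925 + 484 = -4441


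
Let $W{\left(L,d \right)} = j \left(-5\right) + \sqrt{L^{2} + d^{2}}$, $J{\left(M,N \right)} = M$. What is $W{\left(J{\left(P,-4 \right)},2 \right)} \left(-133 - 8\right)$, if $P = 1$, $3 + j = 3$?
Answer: $- 141 \sqrt{5} \approx -315.29$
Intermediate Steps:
$j = 0$ ($j = -3 + 3 = 0$)
$W{\left(L,d \right)} = \sqrt{L^{2} + d^{2}}$ ($W{\left(L,d \right)} = 0 \left(-5\right) + \sqrt{L^{2} + d^{2}} = 0 + \sqrt{L^{2} + d^{2}} = \sqrt{L^{2} + d^{2}}$)
$W{\left(J{\left(P,-4 \right)},2 \right)} \left(-133 - 8\right) = \sqrt{1^{2} + 2^{2}} \left(-133 - 8\right) = \sqrt{1 + 4} \left(-133 - 8\right) = \sqrt{5} \left(-141\right) = - 141 \sqrt{5}$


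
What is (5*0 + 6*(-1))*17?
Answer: -102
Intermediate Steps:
(5*0 + 6*(-1))*17 = (0 - 6)*17 = -6*17 = -102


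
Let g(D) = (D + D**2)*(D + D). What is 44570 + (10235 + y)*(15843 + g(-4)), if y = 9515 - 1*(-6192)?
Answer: 408553244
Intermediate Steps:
y = 15707 (y = 9515 + 6192 = 15707)
g(D) = 2*D*(D + D**2) (g(D) = (D + D**2)*(2*D) = 2*D*(D + D**2))
44570 + (10235 + y)*(15843 + g(-4)) = 44570 + (10235 + 15707)*(15843 + 2*(-4)**2*(1 - 4)) = 44570 + 25942*(15843 + 2*16*(-3)) = 44570 + 25942*(15843 - 96) = 44570 + 25942*15747 = 44570 + 408508674 = 408553244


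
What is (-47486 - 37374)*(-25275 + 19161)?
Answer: 518834040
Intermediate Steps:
(-47486 - 37374)*(-25275 + 19161) = -84860*(-6114) = 518834040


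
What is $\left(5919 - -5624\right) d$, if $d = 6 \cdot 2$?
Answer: $138516$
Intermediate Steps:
$d = 12$
$\left(5919 - -5624\right) d = \left(5919 - -5624\right) 12 = \left(5919 + 5624\right) 12 = 11543 \cdot 12 = 138516$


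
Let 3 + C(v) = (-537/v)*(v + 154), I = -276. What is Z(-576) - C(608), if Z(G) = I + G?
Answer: -53499/304 ≈ -175.98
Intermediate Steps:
Z(G) = -276 + G
C(v) = -3 - 537*(154 + v)/v (C(v) = -3 + (-537/v)*(v + 154) = -3 + (-537/v)*(154 + v) = -3 - 537*(154 + v)/v)
Z(-576) - C(608) = (-276 - 576) - (-540 - 82698/608) = -852 - (-540 - 82698*1/608) = -852 - (-540 - 41349/304) = -852 - 1*(-205509/304) = -852 + 205509/304 = -53499/304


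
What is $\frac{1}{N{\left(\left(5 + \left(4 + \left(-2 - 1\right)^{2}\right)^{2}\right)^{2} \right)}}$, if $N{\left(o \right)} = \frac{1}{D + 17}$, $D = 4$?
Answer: $21$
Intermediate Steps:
$N{\left(o \right)} = \frac{1}{21}$ ($N{\left(o \right)} = \frac{1}{4 + 17} = \frac{1}{21}$)
$\frac{1}{N{\left(\left(5 + \left(4 + \left(-2 - 1\right)^{2}\right)^{2}\right)^{2} \right)}} = \frac{1}{\frac{1}{21}} = 21$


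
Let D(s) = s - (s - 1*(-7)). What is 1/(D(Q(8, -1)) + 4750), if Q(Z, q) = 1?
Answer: 1/4743 ≈ 0.00021084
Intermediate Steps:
D(s) = -7 (D(s) = s - (s + 7) = s - (7 + s) = s + (-7 - s) = -7)
1/(D(Q(8, -1)) + 4750) = 1/(-7 + 4750) = 1/4743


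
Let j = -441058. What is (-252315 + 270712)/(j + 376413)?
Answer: -18397/64645 ≈ -0.28458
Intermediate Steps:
(-252315 + 270712)/(j + 376413) = (-252315 + 270712)/(-441058 + 376413) = 18397/(-64645) = 18397*(-1/64645) = -18397/64645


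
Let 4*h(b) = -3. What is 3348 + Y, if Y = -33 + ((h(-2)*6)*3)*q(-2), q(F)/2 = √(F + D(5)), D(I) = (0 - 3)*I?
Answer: 3315 - 27*I*√17 ≈ 3315.0 - 111.32*I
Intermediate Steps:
h(b) = -¾ (h(b) = (¼)*(-3) = -¾)
D(I) = -3*I
q(F) = 2*√(-15 + F) (q(F) = 2*√(F - 3*5) = 2*√(F - 15) = 2*√(-15 + F))
Y = -33 - 27*I*√17 (Y = -33 + (-¾*6*3)*(2*√(-15 - 2)) = -33 + (-9/2*3)*(2*√(-17)) = -33 - 27*I*√17 ≈ -33.0 - 111.32*I)
3348 + Y = 3348 + (-33 - 27*I*√17) = 3315 - 27*I*√17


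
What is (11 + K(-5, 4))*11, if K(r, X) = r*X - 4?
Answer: -143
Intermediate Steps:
K(r, X) = -4 + X*r (K(r, X) = X*r - 4 = -4 + X*r)
(11 + K(-5, 4))*11 = (11 + (-4 + 4*(-5)))*11 = (11 + (-4 - 20))*11 = (11 - 24)*11 = -13*11 = -143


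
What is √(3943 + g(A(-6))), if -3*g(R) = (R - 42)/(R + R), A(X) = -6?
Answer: 5*√1419/3 ≈ 62.783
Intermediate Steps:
g(R) = -(-42 + R)/(6*R) (g(R) = -(R - 42)/(3*(R + R)) = -(-42 + R)/(3*(2*R)) = -(-42 + R)*1/(2*R)/3 = -(-42 + R)/(6*R))
√(3943 + g(A(-6))) = √(3943 + (⅙)*(42 - 1*(-6))/(-6)) = √(3943 + (⅙)*(-⅙)*(42 + 6)) = √(3943 + (⅙)*(-⅙)*48) = √(3943 - 4/3) = √(11825/3) = 5*√1419/3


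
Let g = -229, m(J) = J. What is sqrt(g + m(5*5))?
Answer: 2*I*sqrt(51) ≈ 14.283*I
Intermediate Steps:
sqrt(g + m(5*5)) = sqrt(-229 + 5*5) = sqrt(-229 + 25) = sqrt(-204) = 2*I*sqrt(51)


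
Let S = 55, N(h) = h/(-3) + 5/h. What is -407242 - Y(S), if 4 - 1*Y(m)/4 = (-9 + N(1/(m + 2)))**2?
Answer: -2999159078/29241 ≈ -1.0257e+5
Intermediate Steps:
N(h) = 5/h - h/3 (N(h) = h*(-1/3) + 5/h = -h/3 + 5/h = 5/h - h/3)
Y(m) = 16 - 4*(1 + 5*m - 1/(3*(2 + m)))**2 (Y(m) = 16 - 4*(-9 + (5/(1/(m + 2)) - 1/(3*(m + 2))))**2 = 16 - 4*(-9 + (5/(1/(2 + m)) - 1/(3*(2 + m))))**2 = 16 - 4*(-9 + (5*(2 + m) - 1/(3*(2 + m))))**2 = 16 - 4*(-9 + ((10 + 5*m) - 1/(3*(2 + m))))**2 = 16 - 4*(-9 + (10 + 5*m - 1/(3*(2 + m))))**2 = 16 - 4*(1 + 5*m - 1/(3*(2 + m)))**2)
-407242 - Y(S) = -407242 - (16 - 4*(5 + 15*55**2 + 33*55)**2/(9*(2 + 55)**2)) = -407242 - (16 - 4/9*(5 + 15*3025 + 1815)**2/57**2) = -407242 - (16 - 4/9*1/3249*(5 + 45375 + 1815)**2) = -407242 - (16 - 4/9*1/3249*47195**2) = -407242 - (16 - 4/9*1/3249*2227368025) = -407242 - (16 - 8909472100/29241) = -407242 - 1*(-8909004244/29241) = -407242 + 8909004244/29241 = -2999159078/29241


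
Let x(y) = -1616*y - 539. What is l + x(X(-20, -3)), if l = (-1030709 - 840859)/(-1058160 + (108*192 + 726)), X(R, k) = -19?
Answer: 5212311123/172783 ≈ 30167.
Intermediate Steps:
x(y) = -539 - 1616*y
l = 311928/172783 (l = -1871568/(-1058160 + (20736 + 726)) = -1871568/(-1058160 + 21462) = -1871568/(-1036698) = -1871568*(-1/1036698) = 311928/172783 ≈ 1.8053)
l + x(X(-20, -3)) = 311928/172783 + (-539 - 1616*(-19)) = 311928/172783 + (-539 + 30704) = 311928/172783 + 30165 = 5212311123/172783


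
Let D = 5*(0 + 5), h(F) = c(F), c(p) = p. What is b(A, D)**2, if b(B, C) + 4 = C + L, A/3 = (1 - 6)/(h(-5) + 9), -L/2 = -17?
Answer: 3025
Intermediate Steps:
h(F) = F
L = 34 (L = -2*(-17) = 34)
A = -15/4 (A = 3*((1 - 6)/(-5 + 9)) = 3*(-5/4) = -15/4 ≈ -3.7500)
D = 25 (D = 5*5 = 25)
b(B, C) = 30 + C (b(B, C) = -4 + (C + 34) = -4 + (34 + C) = 30 + C)
b(A, D)**2 = (30 + 25)**2 = 55**2 = 3025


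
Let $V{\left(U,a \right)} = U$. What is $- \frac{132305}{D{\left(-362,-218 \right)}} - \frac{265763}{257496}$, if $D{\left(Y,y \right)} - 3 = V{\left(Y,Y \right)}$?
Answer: $\frac{33972599363}{92441064} \approx 367.51$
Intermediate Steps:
$D{\left(Y,y \right)} = 3 + Y$
$- \frac{132305}{D{\left(-362,-218 \right)}} - \frac{265763}{257496} = - \frac{132305}{3 - 362} - \frac{265763}{257496} = - \frac{132305}{-359} - \frac{265763}{257496} = \left(-132305\right) \left(- \frac{1}{359}\right) - \frac{265763}{257496} = \frac{132305}{359} - \frac{265763}{257496} = \frac{33972599363}{92441064}$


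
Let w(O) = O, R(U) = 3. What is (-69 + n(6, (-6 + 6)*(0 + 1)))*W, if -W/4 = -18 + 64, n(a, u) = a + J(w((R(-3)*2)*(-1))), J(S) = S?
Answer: 12696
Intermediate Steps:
n(a, u) = -6 + a (n(a, u) = a + (3*2)*(-1) = a + 6*(-1) = a - 6 = -6 + a)
W = -184 (W = -4*(-18 + 64) = -4*46 = -184)
(-69 + n(6, (-6 + 6)*(0 + 1)))*W = (-69 + (-6 + 6))*(-184) = (-69 + 0)*(-184) = -69*(-184) = 12696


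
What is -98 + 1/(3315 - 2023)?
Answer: -126615/1292 ≈ -97.999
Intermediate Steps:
-98 + 1/(3315 - 2023) = -98 + 1/1292 = -126615/1292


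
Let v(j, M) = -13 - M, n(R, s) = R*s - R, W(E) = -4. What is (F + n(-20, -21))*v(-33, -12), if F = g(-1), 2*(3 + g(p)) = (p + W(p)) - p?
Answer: -435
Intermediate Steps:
g(p) = -5 (g(p) = -3 + ((p - 4) - p)/2 = -3 + ((-4 + p) - p)/2 = -3 + (1/2)*(-4) = -3 - 2 = -5)
n(R, s) = -R + R*s
F = -5
(F + n(-20, -21))*v(-33, -12) = (-5 - 20*(-1 - 21))*(-13 - 1*(-12)) = (-5 - 20*(-22))*(-13 + 12) = (-5 + 440)*(-1) = 435*(-1) = -435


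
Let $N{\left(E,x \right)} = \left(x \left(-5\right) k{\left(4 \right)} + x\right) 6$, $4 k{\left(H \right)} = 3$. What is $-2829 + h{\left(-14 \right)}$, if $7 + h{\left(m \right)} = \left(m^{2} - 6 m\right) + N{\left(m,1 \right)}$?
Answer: $- \frac{5145}{2} \approx -2572.5$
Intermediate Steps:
$k{\left(H \right)} = \frac{3}{4}$ ($k{\left(H \right)} = \frac{1}{4} \cdot 3 = \frac{3}{4}$)
$N{\left(E,x \right)} = - \frac{33 x}{2}$ ($N{\left(E,x \right)} = \left(x \left(-5\right) \frac{3}{4} + x\right) 6 = \left(- 5 x \frac{3}{4} + x\right) 6 = \left(- \frac{15 x}{4} + x\right) 6 = - \frac{11 x}{4} \cdot 6 = - \frac{33 x}{2}$)
$h{\left(m \right)} = - \frac{47}{2} + m^{2} - 6 m$ ($h{\left(m \right)} = -7 - \left(\frac{33}{2} - m^{2} + 6 m\right) = - \frac{47}{2} + m^{2} - 6 m$)
$-2829 + h{\left(-14 \right)} = -2829 - \left(- \frac{121}{2} - 196\right) = -2829 + \left(- \frac{47}{2} + 196 + 84\right) = -2829 + \frac{513}{2} = - \frac{5145}{2}$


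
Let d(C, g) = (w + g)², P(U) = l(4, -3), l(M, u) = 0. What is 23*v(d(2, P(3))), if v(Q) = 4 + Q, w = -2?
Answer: 184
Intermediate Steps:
P(U) = 0
d(C, g) = (-2 + g)²
23*v(d(2, P(3))) = 23*(4 + (-2 + 0)²) = 23*(4 + (-2)²) = 23*(4 + 4) = 23*8 = 184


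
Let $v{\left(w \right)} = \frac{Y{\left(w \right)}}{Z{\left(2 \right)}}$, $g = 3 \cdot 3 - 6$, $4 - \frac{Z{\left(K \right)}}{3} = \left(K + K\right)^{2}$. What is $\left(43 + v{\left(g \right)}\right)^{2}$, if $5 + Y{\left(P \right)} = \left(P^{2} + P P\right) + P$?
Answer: $\frac{146689}{81} \approx 1811.0$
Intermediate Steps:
$Z{\left(K \right)} = 12 - 12 K^{2}$ ($Z{\left(K \right)} = 12 - 3 \left(K + K\right)^{2} = 12 - 3 \left(2 K\right)^{2} = 12 - 3 \cdot 4 K^{2} = 12 - 12 K^{2}$)
$Y{\left(P \right)} = -5 + P + 2 P^{2}$ ($Y{\left(P \right)} = -5 + \left(\left(P^{2} + P P\right) + P\right) = -5 + \left(\left(P^{2} + P^{2}\right) + P\right) = -5 + \left(2 P^{2} + P\right) = -5 + \left(P + 2 P^{2}\right) = -5 + P + 2 P^{2}$)
$g = 3$ ($g = 9 - 6 = 3$)
$v{\left(w \right)} = \frac{5}{36} - \frac{w^{2}}{18} - \frac{w}{36}$ ($v{\left(w \right)} = \frac{-5 + w + 2 w^{2}}{12 - 12 \cdot 2^{2}} = \frac{-5 + w + 2 w^{2}}{12 - 48} = \frac{-5 + w + 2 w^{2}}{-36} = \left(-5 + w + 2 w^{2}\right) \left(- \frac{1}{36}\right) = \frac{5}{36} - \frac{w^{2}}{18} - \frac{w}{36}$)
$\left(43 + v{\left(g \right)}\right)^{2} = \left(43 - \left(- \frac{1}{18} + \frac{1}{2}\right)\right)^{2} = \left(43 - \frac{4}{9}\right)^{2} = \left(\frac{383}{9}\right)^{2} = \frac{146689}{81}$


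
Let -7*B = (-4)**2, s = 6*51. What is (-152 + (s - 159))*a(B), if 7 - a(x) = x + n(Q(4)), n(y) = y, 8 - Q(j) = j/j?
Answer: -80/7 ≈ -11.429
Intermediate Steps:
Q(j) = 7 (Q(j) = 8 - j/j = 8 - 1*1 = 8 - 1 = 7)
s = 306
B = -16/7 (B = -1/7*(-4)**2 = -1/7*16 = -16/7 ≈ -2.2857)
a(x) = -x (a(x) = 7 - (x + 7) = 7 - (7 + x) = 7 + (-7 - x) = -x)
(-152 + (s - 159))*a(B) = (-152 + (306 - 159))*(-1*(-16/7)) = (-152 + 147)*(16/7) = -5*16/7 = -80/7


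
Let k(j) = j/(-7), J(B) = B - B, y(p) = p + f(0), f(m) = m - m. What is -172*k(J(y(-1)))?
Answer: 0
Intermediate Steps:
f(m) = 0
y(p) = p (y(p) = p + 0 = p)
J(B) = 0
k(j) = -j/7 (k(j) = j*(-1/7) = -j/7)
-172*k(J(y(-1))) = -(-172)*0/7 = -172*0 = 0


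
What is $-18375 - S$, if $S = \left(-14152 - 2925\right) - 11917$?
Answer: $10619$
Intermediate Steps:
$S = -28994$ ($S = -17077 - 11917 = -28994$)
$-18375 - S = -18375 - -28994 = -18375 + 28994 = 10619$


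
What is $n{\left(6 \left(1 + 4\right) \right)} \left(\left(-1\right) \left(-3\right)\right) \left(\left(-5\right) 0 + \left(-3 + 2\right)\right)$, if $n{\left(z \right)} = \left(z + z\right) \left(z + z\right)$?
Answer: $-10800$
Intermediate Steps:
$n{\left(z \right)} = 4 z^{2}$ ($n{\left(z \right)} = 2 z 2 z = 4 z^{2}$)
$n{\left(6 \left(1 + 4\right) \right)} \left(\left(-1\right) \left(-3\right)\right) \left(\left(-5\right) 0 + \left(-3 + 2\right)\right) = 4 \left(6 \left(1 + 4\right)\right)^{2} \left(\left(-1\right) \left(-3\right)\right) \left(\left(-5\right) 0 + \left(-3 + 2\right)\right) = 4 \left(6 \cdot 5\right)^{2} \cdot 3 \left(0 - 1\right) = 4 \cdot 30^{2} \cdot 3 \left(-1\right) = 4 \cdot 900 \cdot 3 \left(-1\right) = 3600 \cdot 3 \left(-1\right) = 10800 \left(-1\right) = -10800$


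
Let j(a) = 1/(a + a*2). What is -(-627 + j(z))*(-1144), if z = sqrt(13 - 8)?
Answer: -717288 + 1144*sqrt(5)/15 ≈ -7.1712e+5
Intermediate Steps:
z = sqrt(5) ≈ 2.2361
j(a) = 1/(3*a) (j(a) = 1/(a + 2*a) = 1/(3*a))
-(-627 + j(z))*(-1144) = -(-627 + 1/(3*(sqrt(5))))*(-1144) = -(-627 + (sqrt(5)/5)/3)*(-1144) = -(-627 + sqrt(5)/15)*(-1144) = -(717288 - 1144*sqrt(5)/15) = -717288 + 1144*sqrt(5)/15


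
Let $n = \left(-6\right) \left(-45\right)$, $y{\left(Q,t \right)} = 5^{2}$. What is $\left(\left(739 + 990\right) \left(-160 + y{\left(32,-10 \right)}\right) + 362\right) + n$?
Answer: $-232783$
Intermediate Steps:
$y{\left(Q,t \right)} = 25$
$n = 270$
$\left(\left(739 + 990\right) \left(-160 + y{\left(32,-10 \right)}\right) + 362\right) + n = \left(\left(739 + 990\right) \left(-160 + 25\right) + 362\right) + 270 = \left(1729 \left(-135\right) + 362\right) + 270 = \left(-233415 + 362\right) + 270 = -233053 + 270 = -232783$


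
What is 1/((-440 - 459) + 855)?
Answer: -1/44 ≈ -0.022727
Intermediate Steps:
1/((-440 - 459) + 855) = 1/(-899 + 855) = 1/(-44) = -1/44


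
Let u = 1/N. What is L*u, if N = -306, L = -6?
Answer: 1/51 ≈ 0.019608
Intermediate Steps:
u = -1/306 (u = 1/(-306) = -1/306 ≈ -0.0032680)
L*u = -6*(-1/306) = 1/51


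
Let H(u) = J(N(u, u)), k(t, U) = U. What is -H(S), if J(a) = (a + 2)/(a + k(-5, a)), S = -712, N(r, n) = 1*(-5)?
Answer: -3/10 ≈ -0.30000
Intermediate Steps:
N(r, n) = -5
J(a) = (2 + a)/(2*a) (J(a) = (a + 2)/(a + a) = (2 + a)/((2*a)) = (2 + a)*(1/(2*a)) = (2 + a)/(2*a))
H(u) = 3/10 (H(u) = (½)*(2 - 5)/(-5) = (½)*(-⅕)*(-3) = 3/10)
-H(S) = -1*3/10 = -3/10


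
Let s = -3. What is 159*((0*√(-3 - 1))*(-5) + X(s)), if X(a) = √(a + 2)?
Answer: 159*I ≈ 159.0*I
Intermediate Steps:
X(a) = √(2 + a)
159*((0*√(-3 - 1))*(-5) + X(s)) = 159*((0*√(-3 - 1))*(-5) + √(2 - 3)) = 159*((0*√(-4))*(-5) + √(-1)) = 159*((0*(2*I))*(-5) + I) = 159*(0*(-5) + I) = 159*(0 + I) = 159*I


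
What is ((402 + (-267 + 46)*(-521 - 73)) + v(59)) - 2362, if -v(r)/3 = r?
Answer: 129137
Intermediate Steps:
v(r) = -3*r
((402 + (-267 + 46)*(-521 - 73)) + v(59)) - 2362 = ((402 + (-267 + 46)*(-521 - 73)) - 3*59) - 2362 = ((402 - 221*(-594)) - 177) - 2362 = ((402 + 131274) - 177) - 2362 = (131676 - 177) - 2362 = 131499 - 2362 = 129137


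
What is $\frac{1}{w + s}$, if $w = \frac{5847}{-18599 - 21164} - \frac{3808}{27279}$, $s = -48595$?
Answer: $- \frac{154956411}{7530151209376} \approx -2.0578 \cdot 10^{-5}$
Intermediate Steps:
$w = - \frac{44416831}{154956411}$ ($w = \frac{5847}{-18599 - 21164} - \frac{544}{3897} = \frac{5847}{-39763} - \frac{544}{3897} = 5847 \left(- \frac{1}{39763}\right) - \frac{544}{3897} = - \frac{5847}{39763} - \frac{544}{3897} = - \frac{44416831}{154956411} \approx -0.28664$)
$\frac{1}{w + s} = \frac{1}{- \frac{44416831}{154956411} - 48595} = \frac{1}{- \frac{7530151209376}{154956411}} = - \frac{154956411}{7530151209376}$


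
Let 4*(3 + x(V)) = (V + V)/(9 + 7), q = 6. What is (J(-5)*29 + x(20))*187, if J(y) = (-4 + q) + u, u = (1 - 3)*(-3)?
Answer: 343519/8 ≈ 42940.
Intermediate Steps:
u = 6 (u = -2*(-3) = 6)
x(V) = -3 + V/32 (x(V) = -3 + ((V + V)/(9 + 7))/4 = -3 + ((2*V)/16)/4 = -3 + ((2*V)*(1/16))/4 = -3 + (V/8)/4 = -3 + V/32)
J(y) = 8 (J(y) = (-4 + 6) + 6 = 2 + 6 = 8)
(J(-5)*29 + x(20))*187 = (8*29 + (-3 + (1/32)*20))*187 = (232 + (-3 + 5/8))*187 = (232 - 19/8)*187 = (1837/8)*187 = 343519/8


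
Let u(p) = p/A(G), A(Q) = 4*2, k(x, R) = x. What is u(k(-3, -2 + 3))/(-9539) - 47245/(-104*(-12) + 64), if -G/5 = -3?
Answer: -450669563/12515168 ≈ -36.010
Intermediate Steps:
G = 15 (G = -5*(-3) = 15)
A(Q) = 8
u(p) = p/8
u(k(-3, -2 + 3))/(-9539) - 47245/(-104*(-12) + 64) = ((⅛)*(-3))/(-9539) - 47245/(-104*(-12) + 64) = -3/8*(-1/9539) - 47245/(1248 + 64) = 3/76312 - 47245/1312 = -450669563/12515168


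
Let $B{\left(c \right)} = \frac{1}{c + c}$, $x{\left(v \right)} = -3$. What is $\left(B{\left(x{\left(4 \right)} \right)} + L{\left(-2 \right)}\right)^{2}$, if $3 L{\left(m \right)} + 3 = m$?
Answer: $\frac{121}{36} \approx 3.3611$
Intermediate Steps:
$B{\left(c \right)} = \frac{1}{2 c}$
$L{\left(m \right)} = -1 + \frac{m}{3}$
$\left(B{\left(x{\left(4 \right)} \right)} + L{\left(-2 \right)}\right)^{2} = \left(\frac{1}{2 \left(-3\right)} + \left(-1 + \frac{1}{3} \left(-2\right)\right)\right)^{2} = \left(\frac{1}{2} \left(- \frac{1}{3}\right) - \frac{5}{3}\right)^{2} = \left(- \frac{1}{6} - \frac{5}{3}\right)^{2} = \left(- \frac{11}{6}\right)^{2} = \frac{121}{36}$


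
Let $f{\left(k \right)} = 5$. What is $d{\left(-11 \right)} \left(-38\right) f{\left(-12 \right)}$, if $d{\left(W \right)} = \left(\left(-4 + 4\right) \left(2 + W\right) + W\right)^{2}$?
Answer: $-22990$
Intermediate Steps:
$d{\left(W \right)} = W^{2}$ ($d{\left(W \right)} = \left(0 \left(2 + W\right) + W\right)^{2} = \left(0 + W\right)^{2} = W^{2}$)
$d{\left(-11 \right)} \left(-38\right) f{\left(-12 \right)} = \left(-11\right)^{2} \left(-38\right) 5 = 121 \left(-38\right) 5 = \left(-4598\right) 5 = -22990$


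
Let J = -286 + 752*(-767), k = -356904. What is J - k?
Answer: -220166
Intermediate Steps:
J = -577070 (J = -286 - 576784 = -577070)
J - k = -577070 - 1*(-356904) = -577070 + 356904 = -220166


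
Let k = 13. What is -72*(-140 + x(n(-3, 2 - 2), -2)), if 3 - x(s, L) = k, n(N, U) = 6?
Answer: 10800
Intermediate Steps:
x(s, L) = -10 (x(s, L) = 3 - 1*13 = 3 - 13 = -10)
-72*(-140 + x(n(-3, 2 - 2), -2)) = -72*(-140 - 10) = -72*(-150) = 10800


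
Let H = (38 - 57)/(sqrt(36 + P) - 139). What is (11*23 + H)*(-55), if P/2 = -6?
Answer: -268663010/19297 - 2090*sqrt(6)/19297 ≈ -13923.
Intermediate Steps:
P = -12 (P = 2*(-6) = -12)
H = -19/(-139 + 2*sqrt(6)) (H = (38 - 57)/(sqrt(36 - 12) - 139) = -19/(sqrt(24) - 139) = -19/(2*sqrt(6) - 139) = -19/(-139 + 2*sqrt(6)) ≈ 0.14168)
(11*23 + H)*(-55) = (11*23 + (2641/19297 + 38*sqrt(6)/19297))*(-55) = (253 + (2641/19297 + 38*sqrt(6)/19297))*(-55) = (4884782/19297 + 38*sqrt(6)/19297)*(-55) = -268663010/19297 - 2090*sqrt(6)/19297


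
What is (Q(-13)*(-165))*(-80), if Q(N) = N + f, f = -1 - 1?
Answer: -198000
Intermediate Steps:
f = -2
Q(N) = -2 + N (Q(N) = N - 2 = -2 + N)
(Q(-13)*(-165))*(-80) = ((-2 - 13)*(-165))*(-80) = -15*(-165)*(-80) = 2475*(-80) = -198000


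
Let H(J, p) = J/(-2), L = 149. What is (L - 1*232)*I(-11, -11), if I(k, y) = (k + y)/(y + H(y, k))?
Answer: -332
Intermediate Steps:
H(J, p) = -J/2 (H(J, p) = J*(-1/2) = -J/2)
I(k, y) = 2*(k + y)/y (I(k, y) = (k + y)/(y - y/2) = (k + y)/((y/2)) = (k + y)*(2/y) = 2*(k + y)/y)
(L - 1*232)*I(-11, -11) = (149 - 1*232)*(2 + 2*(-11)/(-11)) = (149 - 232)*(2 + 2*(-11)*(-1/11)) = -83*(2 + 2) = -83*4 = -332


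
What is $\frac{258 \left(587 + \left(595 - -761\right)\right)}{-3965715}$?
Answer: $- \frac{167098}{1321905} \approx -0.12641$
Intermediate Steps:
$\frac{258 \left(587 + \left(595 - -761\right)\right)}{-3965715} = 258 \left(587 + \left(595 + 761\right)\right) \left(- \frac{1}{3965715}\right) = 258 \left(587 + 1356\right) \left(- \frac{1}{3965715}\right) = 258 \cdot 1943 \left(- \frac{1}{3965715}\right) = 501294 \left(- \frac{1}{3965715}\right) = - \frac{167098}{1321905}$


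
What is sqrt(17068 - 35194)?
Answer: 3*I*sqrt(2014) ≈ 134.63*I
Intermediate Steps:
sqrt(17068 - 35194) = sqrt(-18126) = 3*I*sqrt(2014)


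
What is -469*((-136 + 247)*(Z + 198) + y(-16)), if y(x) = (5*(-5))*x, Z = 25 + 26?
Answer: -13150291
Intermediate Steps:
Z = 51
y(x) = -25*x
-469*((-136 + 247)*(Z + 198) + y(-16)) = -469*((-136 + 247)*(51 + 198) - 25*(-16)) = -469*(111*249 + 400) = -469*(27639 + 400) = -469*28039 = -13150291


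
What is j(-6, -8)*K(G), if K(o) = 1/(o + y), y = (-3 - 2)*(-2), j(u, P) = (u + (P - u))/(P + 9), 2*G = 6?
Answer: -8/13 ≈ -0.61539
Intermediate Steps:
G = 3 (G = (1/2)*6 = 3)
j(u, P) = P/(9 + P)
y = 10 (y = -5*(-2) = 10)
K(o) = 1/(10 + o) (K(o) = 1/(o + 10) = 1/(10 + o))
j(-6, -8)*K(G) = (-8/(9 - 8))/(10 + 3) = -8/1/13 = -8*1*(1/13) = -8*1/13 = -8/13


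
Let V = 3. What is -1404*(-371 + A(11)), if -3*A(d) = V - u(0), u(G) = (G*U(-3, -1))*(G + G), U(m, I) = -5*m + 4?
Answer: 522288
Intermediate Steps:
U(m, I) = 4 - 5*m
u(G) = 38*G² (u(G) = (G*(4 - 5*(-3)))*(G + G) = (G*(4 + 15))*(2*G) = (G*19)*(2*G) = (19*G)*(2*G) = 38*G²)
A(d) = -1 (A(d) = -(3 - 38*0²)/3 = -(3 - 38*0)/3 = -(3 - 1*0)/3 = -(3 + 0)/3 = -⅓*3 = -1)
-1404*(-371 + A(11)) = -1404*(-371 - 1) = -1404*(-372) = 522288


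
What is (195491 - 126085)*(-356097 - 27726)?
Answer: -26639619138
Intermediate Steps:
(195491 - 126085)*(-356097 - 27726) = 69406*(-383823) = -26639619138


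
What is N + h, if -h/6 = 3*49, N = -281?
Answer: -1163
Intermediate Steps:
h = -882 (h = -18*49 = -6*147 = -882)
N + h = -281 - 882 = -1163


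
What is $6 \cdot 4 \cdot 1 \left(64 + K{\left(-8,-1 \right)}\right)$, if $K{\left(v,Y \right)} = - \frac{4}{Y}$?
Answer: $1632$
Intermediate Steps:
$6 \cdot 4 \cdot 1 \left(64 + K{\left(-8,-1 \right)}\right) = 6 \cdot 4 \cdot 1 \left(64 - \frac{4}{-1}\right) = 24 \cdot 1 \left(64 - -4\right) = 24 \left(64 + 4\right) = 24 \cdot 68 = 1632$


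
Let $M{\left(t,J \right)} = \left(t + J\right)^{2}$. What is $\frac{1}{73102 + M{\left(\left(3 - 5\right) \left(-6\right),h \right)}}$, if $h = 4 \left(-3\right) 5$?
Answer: $\frac{1}{75406} \approx 1.3262 \cdot 10^{-5}$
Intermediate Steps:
$h = -60$ ($h = \left(-12\right) 5 = -60$)
$M{\left(t,J \right)} = \left(J + t\right)^{2}$
$\frac{1}{73102 + M{\left(\left(3 - 5\right) \left(-6\right),h \right)}} = \frac{1}{73102 + \left(-60 + \left(3 - 5\right) \left(-6\right)\right)^{2}} = \frac{1}{73102 + \left(-60 - -12\right)^{2}} = \frac{1}{73102 + \left(-60 + 12\right)^{2}} = \frac{1}{73102 + \left(-48\right)^{2}} = \frac{1}{73102 + 2304} = \frac{1}{75406}$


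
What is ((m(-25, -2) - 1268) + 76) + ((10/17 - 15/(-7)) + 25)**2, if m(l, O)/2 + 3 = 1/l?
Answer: -151900272/354025 ≈ -429.07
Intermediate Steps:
m(l, O) = -6 + 2/l
((m(-25, -2) - 1268) + 76) + ((10/17 - 15/(-7)) + 25)**2 = (((-6 + 2/(-25)) - 1268) + 76) + ((10/17 - 15/(-7)) + 25)**2 = (((-6 + 2*(-1/25)) - 1268) + 76) + ((10*(1/17) - 15*(-1/7)) + 25)**2 = (((-6 - 2/25) - 1268) + 76) + ((10/17 + 15/7) + 25)**2 = ((-152/25 - 1268) + 76) + (325/119 + 25)**2 = (-31852/25 + 76) + (3300/119)**2 = -29952/25 + 10890000/14161 = -151900272/354025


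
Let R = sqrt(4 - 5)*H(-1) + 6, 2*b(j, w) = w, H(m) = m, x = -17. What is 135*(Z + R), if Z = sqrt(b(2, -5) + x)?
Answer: 810 - 135*I + 135*I*sqrt(78)/2 ≈ 810.0 + 461.14*I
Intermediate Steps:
b(j, w) = w/2
Z = I*sqrt(78)/2 (Z = sqrt((1/2)*(-5) - 17) = sqrt(-5/2 - 17) = sqrt(-39/2) = I*sqrt(78)/2 ≈ 4.4159*I)
R = 6 - I (R = sqrt(4 - 5)*(-1) + 6 = sqrt(-1)*(-1) + 6 = I*(-1) + 6 = -I + 6 = 6 - I ≈ 6.0 - 1.0*I)
135*(Z + R) = 135*(I*sqrt(78)/2 + (6 - I)) = 135*(6 - I + I*sqrt(78)/2) = 810 - 135*I + 135*I*sqrt(78)/2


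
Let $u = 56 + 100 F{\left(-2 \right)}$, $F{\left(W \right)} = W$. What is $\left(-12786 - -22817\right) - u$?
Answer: $10175$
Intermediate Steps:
$u = -144$ ($u = 56 + 100 \left(-2\right) = 56 - 200 = -144$)
$\left(-12786 - -22817\right) - u = \left(-12786 - -22817\right) - -144 = \left(-12786 + 22817\right) + 144 = 10031 + 144 = 10175$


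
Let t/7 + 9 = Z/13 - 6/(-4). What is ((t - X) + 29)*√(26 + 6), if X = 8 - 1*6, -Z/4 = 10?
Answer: -2446*√2/13 ≈ -266.09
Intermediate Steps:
Z = -40 (Z = -4*10 = -40)
t = -1925/26 (t = -63 + 7*(-40/13 - 6/(-4)) = -63 + 7*(-40*1/13 - 6*(-¼)) = -63 + 7*(-40/13 + 3/2) = -63 + 7*(-41/26) = -63 - 287/26 = -1925/26 ≈ -74.038)
X = 2 (X = 8 - 6 = 2)
((t - X) + 29)*√(26 + 6) = ((-1925/26 - 1*2) + 29)*√(26 + 6) = ((-1925/26 - 2) + 29)*√32 = (-1977/26 + 29)*(4*√2) = -2446*√2/13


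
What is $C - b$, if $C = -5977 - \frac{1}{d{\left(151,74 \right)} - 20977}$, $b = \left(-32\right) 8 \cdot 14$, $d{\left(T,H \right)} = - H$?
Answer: $- \frac{50375042}{21051} \approx -2393.0$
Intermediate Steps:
$b = -3584$ ($b = \left(-256\right) 14 = -3584$)
$C = - \frac{125821826}{21051}$ ($C = -5977 - \frac{1}{\left(-1\right) 74 - 20977} = -5977 - \frac{1}{-74 - 20977} = -5977 - \frac{1}{-21051} = -5977 - - \frac{1}{21051} = -5977 + \frac{1}{21051} = - \frac{125821826}{21051} \approx -5977.0$)
$C - b = - \frac{125821826}{21051} - -3584 = - \frac{125821826}{21051} + 3584 = - \frac{50375042}{21051}$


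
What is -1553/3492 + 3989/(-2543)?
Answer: -17878867/8880156 ≈ -2.0134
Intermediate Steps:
-1553/3492 + 3989/(-2543) = -1553*1/3492 + 3989*(-1/2543) = -1553/3492 - 3989/2543 = -17878867/8880156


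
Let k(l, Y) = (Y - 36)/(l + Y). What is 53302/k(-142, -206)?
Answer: 9274548/121 ≈ 76649.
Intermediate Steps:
k(l, Y) = (-36 + Y)/(Y + l)
53302/k(-142, -206) = 53302/(((-36 - 206)/(-206 - 142))) = 53302/((-242/(-348))) = 53302/((-1/348*(-242))) = 53302/(121/174) = 53302*(174/121) = 9274548/121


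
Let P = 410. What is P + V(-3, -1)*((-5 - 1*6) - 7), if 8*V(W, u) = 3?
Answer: 1613/4 ≈ 403.25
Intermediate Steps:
V(W, u) = 3/8 (V(W, u) = (⅛)*3 = 3/8)
P + V(-3, -1)*((-5 - 1*6) - 7) = 410 + 3*((-5 - 1*6) - 7)/8 = 410 + 3*((-5 - 6) - 7)/8 = 410 + 3*(-11 - 7)/8 = 410 + (3/8)*(-18) = 410 - 27/4 = 1613/4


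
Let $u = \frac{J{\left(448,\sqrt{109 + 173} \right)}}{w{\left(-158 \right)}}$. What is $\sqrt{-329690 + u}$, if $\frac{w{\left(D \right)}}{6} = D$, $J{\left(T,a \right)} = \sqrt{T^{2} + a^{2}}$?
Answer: $\frac{\sqrt{-74073430440 - 237 \sqrt{200986}}}{474} \approx 574.19 i$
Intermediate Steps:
$w{\left(D \right)} = 6 D$
$u = - \frac{\sqrt{200986}}{948}$ ($u = \frac{\sqrt{448^{2} + \left(\sqrt{109 + 173}\right)^{2}}}{6 \left(-158\right)} = \frac{\sqrt{200704 + \left(\sqrt{282}\right)^{2}}}{-948} = \sqrt{200704 + 282} \left(- \frac{1}{948}\right) = \sqrt{200986} \left(- \frac{1}{948}\right) = - \frac{\sqrt{200986}}{948} \approx -0.47291$)
$\sqrt{-329690 + u} = \sqrt{-329690 - \frac{\sqrt{200986}}{948}}$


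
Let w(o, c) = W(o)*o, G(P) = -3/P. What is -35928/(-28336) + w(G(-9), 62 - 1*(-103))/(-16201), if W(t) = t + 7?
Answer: 654750295/516455478 ≈ 1.2678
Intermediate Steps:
W(t) = 7 + t
w(o, c) = o*(7 + o) (w(o, c) = (7 + o)*o = o*(7 + o))
-35928/(-28336) + w(G(-9), 62 - 1*(-103))/(-16201) = -35928/(-28336) + ((-3/(-9))*(7 - 3/(-9)))/(-16201) = -35928*(-1/28336) + ((-3*(-1/9))*(7 - 3*(-1/9)))*(-1/16201) = 4491/3542 + ((7 + 1/3)/3)*(-1/16201) = 4491/3542 + ((1/3)*(22/3))*(-1/16201) = 4491/3542 + (22/9)*(-1/16201) = 4491/3542 - 22/145809 = 654750295/516455478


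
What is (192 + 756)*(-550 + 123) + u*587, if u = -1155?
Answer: -1082781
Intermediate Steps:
(192 + 756)*(-550 + 123) + u*587 = (192 + 756)*(-550 + 123) - 1155*587 = 948*(-427) - 677985 = -404796 - 677985 = -1082781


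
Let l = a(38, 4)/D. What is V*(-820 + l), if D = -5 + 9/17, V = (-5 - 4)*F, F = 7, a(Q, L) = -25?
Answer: 3899385/76 ≈ 51308.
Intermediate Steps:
V = -63 (V = (-5 - 4)*7 = -9*7 = -63)
D = -76/17 (D = -5 + (1/17)*9 = -5 + 9/17 = -76/17 ≈ -4.4706)
l = 425/76 (l = -25/(-76/17) = -25*(-17/76) = 425/76 ≈ 5.5921)
V*(-820 + l) = -63*(-820 + 425/76) = -63*(-61895/76) = 3899385/76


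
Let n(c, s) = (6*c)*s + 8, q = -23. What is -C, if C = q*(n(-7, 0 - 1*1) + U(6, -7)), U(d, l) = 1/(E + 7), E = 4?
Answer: 12673/11 ≈ 1152.1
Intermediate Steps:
U(d, l) = 1/11 (U(d, l) = 1/(4 + 7) = 1/11)
n(c, s) = 8 + 6*c*s (n(c, s) = 6*c*s + 8 = 8 + 6*c*s)
C = -12673/11 (C = -23*((8 + 6*(-7)*(0 - 1*1)) + 1/11) = -23*((8 + 6*(-7)*(0 - 1)) + 1/11) = -23*((8 + 6*(-7)*(-1)) + 1/11) = -23*((8 + 42) + 1/11) = -23*(50 + 1/11) = -23*551/11 = -12673/11 ≈ -1152.1)
-C = -1*(-12673/11) = 12673/11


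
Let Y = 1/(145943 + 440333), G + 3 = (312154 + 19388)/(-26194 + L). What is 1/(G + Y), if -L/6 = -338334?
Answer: -587392855780/1664990006639 ≈ -0.35279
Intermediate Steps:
L = 2030004 (L = -6*(-338334) = 2030004)
G = -2839944/1001905 (G = -3 + (312154 + 19388)/(-26194 + 2030004) = -3 + 331542/2003810 = -3 + 331542*(1/2003810) = -3 + 165771/1001905 = -2839944/1001905 ≈ -2.8345)
Y = 1/586276 ≈ 1.7057e-6
1/(G + Y) = 1/(-2839944/1001905 + 1/586276) = 1/(-1664990006639/587392855780) = -587392855780/1664990006639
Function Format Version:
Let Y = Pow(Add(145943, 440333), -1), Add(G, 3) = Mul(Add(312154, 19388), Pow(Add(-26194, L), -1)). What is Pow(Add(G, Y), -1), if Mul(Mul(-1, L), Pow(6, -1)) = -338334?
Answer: Rational(-587392855780, 1664990006639) ≈ -0.35279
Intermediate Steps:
L = 2030004 (L = Mul(-6, -338334) = 2030004)
G = Rational(-2839944, 1001905) (G = Add(-3, Mul(Add(312154, 19388), Pow(Add(-26194, 2030004), -1))) = Add(-3, Mul(331542, Pow(2003810, -1))) = Add(-3, Mul(331542, Rational(1, 2003810))) = Add(-3, Rational(165771, 1001905)) = Rational(-2839944, 1001905) ≈ -2.8345)
Y = Rational(1, 586276) (Y = Pow(586276, -1) = Rational(1, 586276) ≈ 1.7057e-6)
Pow(Add(G, Y), -1) = Pow(Add(Rational(-2839944, 1001905), Rational(1, 586276)), -1) = Pow(Rational(-1664990006639, 587392855780), -1) = Rational(-587392855780, 1664990006639)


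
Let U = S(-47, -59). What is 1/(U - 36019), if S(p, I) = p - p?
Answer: -1/36019 ≈ -2.7763e-5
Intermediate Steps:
S(p, I) = 0
U = 0
1/(U - 36019) = 1/(0 - 36019) = 1/(-36019) = -1/36019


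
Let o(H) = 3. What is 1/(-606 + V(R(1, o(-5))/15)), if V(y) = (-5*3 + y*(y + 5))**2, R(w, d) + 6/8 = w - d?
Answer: -12960000/4584321959 ≈ -0.0028270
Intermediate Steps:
R(w, d) = -3/4 + w - d (R(w, d) = -3/4 + (w - d) = -3/4 + w - d)
V(y) = (-15 + y*(5 + y))**2
1/(-606 + V(R(1, o(-5))/15)) = 1/(-606 + (-15 + ((-3/4 + 1 - 1*3)/15)**2 + 5*((-3/4 + 1 - 1*3)/15))**2) = 1/(-606 + (-15 + ((-3/4 + 1 - 3)*(1/15))**2 + 5*((-3/4 + 1 - 3)*(1/15)))**2) = 1/(-606 + (-15 + (-11/4*1/15)**2 + 5*(-11/4*1/15))**2) = 1/(-606 + (-15 + (-11/60)**2 + 5*(-11/60))**2) = 1/(-606 + (-15 + 121/3600 - 11/12)**2) = 1/(-606 + (-57179/3600)**2) = 1/(-606 + 3269438041/12960000) = 1/(-4584321959/12960000) = -12960000/4584321959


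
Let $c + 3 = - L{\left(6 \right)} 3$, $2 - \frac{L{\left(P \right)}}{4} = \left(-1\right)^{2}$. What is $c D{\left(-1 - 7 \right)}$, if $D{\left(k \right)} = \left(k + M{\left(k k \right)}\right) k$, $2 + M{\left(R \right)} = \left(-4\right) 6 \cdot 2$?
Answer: $-6960$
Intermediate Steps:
$L{\left(P \right)} = 4$ ($L{\left(P \right)} = 8 - 4 \left(-1\right)^{2} = 8 - 4 = 4$)
$M{\left(R \right)} = -50$ ($M{\left(R \right)} = -2 + \left(-4\right) 6 \cdot 2 = -2 - 48 = -50$)
$D{\left(k \right)} = k \left(-50 + k\right)$ ($D{\left(k \right)} = \left(k - 50\right) k = \left(-50 + k\right) k = k \left(-50 + k\right)$)
$c = -15$ ($c = -3 + \left(-1\right) 4 \cdot 3 = -3 - 12 = -15$)
$c D{\left(-1 - 7 \right)} = - 15 \left(-1 - 7\right) \left(-50 - 8\right) = - 15 \left(- 8 \left(-50 - 8\right)\right) = - 15 \left(\left(-8\right) \left(-58\right)\right) = \left(-15\right) 464 = -6960$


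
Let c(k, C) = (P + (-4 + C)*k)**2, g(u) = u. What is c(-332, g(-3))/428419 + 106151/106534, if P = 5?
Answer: 623343195963/45641189746 ≈ 13.657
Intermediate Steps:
c(k, C) = (5 + k*(-4 + C))**2 (c(k, C) = (5 + (-4 + C)*k)**2 = (5 + k*(-4 + C))**2)
c(-332, g(-3))/428419 + 106151/106534 = (5 - 4*(-332) - 3*(-332))**2/428419 + 106151/106534 = (5 + 1328 + 996)**2*(1/428419) + 106151*(1/106534) = 2329**2*(1/428419) + 106151/106534 = 5424241*(1/428419) + 106151/106534 = 5424241/428419 + 106151/106534 = 623343195963/45641189746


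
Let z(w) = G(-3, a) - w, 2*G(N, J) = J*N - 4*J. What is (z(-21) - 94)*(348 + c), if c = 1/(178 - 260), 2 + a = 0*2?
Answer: -941655/41 ≈ -22967.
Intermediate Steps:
a = -2 (a = -2 + 0*2 = -2 + 0 = -2)
G(N, J) = -2*J + J*N/2 (G(N, J) = (J*N - 4*J)/2 = (-4*J + J*N)/2 = -2*J + J*N/2)
c = -1/82 (c = 1/(-82) = -1/82 ≈ -0.012195)
z(w) = 7 - w (z(w) = (½)*(-2)*(-4 - 3) - w = (½)*(-2)*(-7) - w = 7 - w)
(z(-21) - 94)*(348 + c) = ((7 - 1*(-21)) - 94)*(348 - 1/82) = ((7 + 21) - 94)*(28535/82) = (28 - 94)*(28535/82) = -66*28535/82 = -941655/41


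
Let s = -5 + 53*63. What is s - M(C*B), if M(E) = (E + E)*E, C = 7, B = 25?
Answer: -57916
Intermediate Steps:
s = 3334 (s = -5 + 3339 = 3334)
M(E) = 2*E**2 (M(E) = (2*E)*E = 2*E**2)
s - M(C*B) = 3334 - 2*(7*25)**2 = 3334 - 2*175**2 = 3334 - 2*30625 = 3334 - 1*61250 = 3334 - 61250 = -57916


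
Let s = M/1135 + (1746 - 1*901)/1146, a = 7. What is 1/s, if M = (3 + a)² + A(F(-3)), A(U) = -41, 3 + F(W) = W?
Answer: 1300710/1026689 ≈ 1.2669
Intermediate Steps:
F(W) = -3 + W
M = 59 (M = (3 + 7)² - 41 = 10² - 41 = 100 - 41 = 59)
s = 1026689/1300710 (s = 59/1135 + (1746 - 1*901)/1146 = 59*(1/1135) + (1746 - 901)*(1/1146) = 59/1135 + 845*(1/1146) = 59/1135 + 845/1146 = 1026689/1300710 ≈ 0.78933)
1/s = 1/(1026689/1300710) = 1300710/1026689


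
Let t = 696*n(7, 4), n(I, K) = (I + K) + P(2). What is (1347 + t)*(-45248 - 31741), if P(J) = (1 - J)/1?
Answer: -639547623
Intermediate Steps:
P(J) = 1 - J (P(J) = (1 - J)*1 = 1 - J)
n(I, K) = -1 + I + K (n(I, K) = (I + K) + (1 - 1*2) = (I + K) + (1 - 2) = (I + K) - 1 = -1 + I + K)
t = 6960 (t = 696*(-1 + 7 + 4) = 696*10 = 6960)
(1347 + t)*(-45248 - 31741) = (1347 + 6960)*(-45248 - 31741) = 8307*(-76989) = -639547623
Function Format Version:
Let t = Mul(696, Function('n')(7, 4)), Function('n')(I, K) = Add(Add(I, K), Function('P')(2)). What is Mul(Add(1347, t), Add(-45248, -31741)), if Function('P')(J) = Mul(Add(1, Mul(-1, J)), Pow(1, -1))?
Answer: -639547623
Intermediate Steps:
Function('P')(J) = Add(1, Mul(-1, J)) (Function('P')(J) = Mul(Add(1, Mul(-1, J)), 1) = Add(1, Mul(-1, J)))
Function('n')(I, K) = Add(-1, I, K) (Function('n')(I, K) = Add(Add(I, K), Add(1, Mul(-1, 2))) = Add(Add(I, K), Add(1, -2)) = Add(Add(I, K), -1) = Add(-1, I, K))
t = 6960 (t = Mul(696, Add(-1, 7, 4)) = Mul(696, 10) = 6960)
Mul(Add(1347, t), Add(-45248, -31741)) = Mul(Add(1347, 6960), Add(-45248, -31741)) = Mul(8307, -76989) = -639547623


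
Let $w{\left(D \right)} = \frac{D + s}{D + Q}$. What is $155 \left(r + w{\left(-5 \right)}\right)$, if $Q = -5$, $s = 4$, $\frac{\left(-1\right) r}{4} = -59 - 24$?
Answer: $\frac{102951}{2} \approx 51476.0$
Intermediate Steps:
$r = 332$ ($r = - 4 \left(-59 - 24\right) = \left(-4\right) \left(-83\right) = 332$)
$w{\left(D \right)} = \frac{4 + D}{-5 + D}$ ($w{\left(D \right)} = \frac{D + 4}{D - 5} = \frac{4 + D}{-5 + D}$)
$155 \left(r + w{\left(-5 \right)}\right) = 155 \left(332 + \frac{4 - 5}{-5 - 5}\right) = 155 \left(332 + \frac{1}{-10} \left(-1\right)\right) = 155 \left(332 - - \frac{1}{10}\right) = 155 \left(332 + \frac{1}{10}\right) = 155 \cdot \frac{3321}{10} = \frac{102951}{2}$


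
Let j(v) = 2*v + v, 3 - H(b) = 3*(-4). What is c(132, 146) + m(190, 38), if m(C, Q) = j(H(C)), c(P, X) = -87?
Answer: -42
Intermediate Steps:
H(b) = 15 (H(b) = 3 - 3*(-4) = 3 - 1*(-12) = 3 + 12 = 15)
j(v) = 3*v
m(C, Q) = 45 (m(C, Q) = 3*15 = 45)
c(132, 146) + m(190, 38) = -87 + 45 = -42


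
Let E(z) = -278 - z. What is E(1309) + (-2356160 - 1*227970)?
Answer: -2585717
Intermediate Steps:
E(1309) + (-2356160 - 1*227970) = (-278 - 1*1309) + (-2356160 - 1*227970) = (-278 - 1309) + (-2356160 - 227970) = -1587 - 2584130 = -2585717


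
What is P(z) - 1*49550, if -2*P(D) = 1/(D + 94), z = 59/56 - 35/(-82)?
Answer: -10862500798/219223 ≈ -49550.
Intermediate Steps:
z = 3399/2296 (z = 59*(1/56) - 35*(-1/82) = 59/56 + 35/82 = 3399/2296 ≈ 1.4804)
P(D) = -1/(2*(94 + D)) (P(D) = -1/(2*(D + 94)) = -1/(2*(94 + D)))
P(z) - 1*49550 = -1/(188 + 2*(3399/2296)) - 1*49550 = -1/(188 + 3399/1148) - 49550 = -1/219223/1148 - 49550 = -1*1148/219223 - 49550 = -1148/219223 - 49550 = -10862500798/219223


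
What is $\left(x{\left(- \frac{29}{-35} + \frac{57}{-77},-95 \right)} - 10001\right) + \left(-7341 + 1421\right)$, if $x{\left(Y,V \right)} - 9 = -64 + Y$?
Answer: $- \frac{6150726}{385} \approx -15976.0$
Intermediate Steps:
$x{\left(Y,V \right)} = -55 + Y$ ($x{\left(Y,V \right)} = 9 + \left(-64 + Y\right) = -55 + Y$)
$\left(x{\left(- \frac{29}{-35} + \frac{57}{-77},-95 \right)} - 10001\right) + \left(-7341 + 1421\right) = \left(\left(-55 + \left(- \frac{29}{-35} + \frac{57}{-77}\right)\right) - 10001\right) + \left(-7341 + 1421\right) = \left(\left(-55 + \left(\left(-29\right) \left(- \frac{1}{35}\right) + 57 \left(- \frac{1}{77}\right)\right)\right) - 10001\right) - 5920 = \left(\left(-55 + \left(\frac{29}{35} - \frac{57}{77}\right)\right) - 10001\right) - 5920 = \left(\left(-55 + \frac{34}{385}\right) - 10001\right) - 5920 = \left(- \frac{21141}{385} - 10001\right) - 5920 = - \frac{3871526}{385} - 5920 = - \frac{6150726}{385}$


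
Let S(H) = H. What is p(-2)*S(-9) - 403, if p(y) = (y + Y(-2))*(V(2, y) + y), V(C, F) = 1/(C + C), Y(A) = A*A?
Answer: -743/2 ≈ -371.50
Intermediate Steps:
Y(A) = A²
V(C, F) = 1/(2*C)
p(y) = (4 + y)*(¼ + y) (p(y) = (y + (-2)²)*((½)/2 + y) = (y + 4)*((½)*(½) + y) = (4 + y)*(¼ + y))
p(-2)*S(-9) - 403 = (1 + (-2)² + (17/4)*(-2))*(-9) - 403 = (1 + 4 - 17/2)*(-9) - 403 = -7/2*(-9) - 403 = 63/2 - 403 = -743/2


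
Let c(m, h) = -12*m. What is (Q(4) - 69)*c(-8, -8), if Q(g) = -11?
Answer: -7680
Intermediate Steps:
(Q(4) - 69)*c(-8, -8) = (-11 - 69)*(-12*(-8)) = -80*96 = -7680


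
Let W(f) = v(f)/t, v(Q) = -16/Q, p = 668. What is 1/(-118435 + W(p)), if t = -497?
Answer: -82999/9829986561 ≈ -8.4434e-6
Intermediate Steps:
W(f) = 16/(497*f) (W(f) = -16/f/(-497) = -16/f*(-1/497) = 16/(497*f))
1/(-118435 + W(p)) = 1/(-118435 + (16/497)/668) = 1/(-118435 + (16/497)*(1/668)) = 1/(-118435 + 4/82999) = 1/(-9829986561/82999) = -82999/9829986561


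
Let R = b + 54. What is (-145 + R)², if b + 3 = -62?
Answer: 24336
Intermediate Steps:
b = -65 (b = -3 - 62 = -65)
R = -11 (R = -65 + 54 = -11)
(-145 + R)² = (-145 - 11)² = (-156)² = 24336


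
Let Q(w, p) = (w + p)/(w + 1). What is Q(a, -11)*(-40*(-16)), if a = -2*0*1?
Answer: -7040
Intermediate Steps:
a = 0 (a = 0*1 = 0)
Q(w, p) = (p + w)/(1 + w)
Q(a, -11)*(-40*(-16)) = ((-11 + 0)/(1 + 0))*(-40*(-16)) = (-11/1)*640 = (1*(-11))*640 = -11*640 = -7040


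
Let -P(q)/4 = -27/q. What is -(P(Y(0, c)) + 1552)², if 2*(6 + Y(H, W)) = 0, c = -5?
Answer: -2353156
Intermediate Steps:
Y(H, W) = -6 (Y(H, W) = -6 + (½)*0 = -6 + 0 = -6)
P(q) = 108/q (P(q) = -(-108)/q = 108/q)
-(P(Y(0, c)) + 1552)² = -(108/(-6) + 1552)² = -(108*(-⅙) + 1552)² = -(-18 + 1552)² = -1*1534² = -1*2353156 = -2353156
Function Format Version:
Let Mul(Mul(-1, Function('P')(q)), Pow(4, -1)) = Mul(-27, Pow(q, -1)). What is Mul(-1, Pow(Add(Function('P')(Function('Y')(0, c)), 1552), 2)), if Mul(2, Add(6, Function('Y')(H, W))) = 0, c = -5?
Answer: -2353156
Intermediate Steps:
Function('Y')(H, W) = -6 (Function('Y')(H, W) = Add(-6, Mul(Rational(1, 2), 0)) = Add(-6, 0) = -6)
Function('P')(q) = Mul(108, Pow(q, -1)) (Function('P')(q) = Mul(-4, Mul(-27, Pow(q, -1))) = Mul(108, Pow(q, -1)))
Mul(-1, Pow(Add(Function('P')(Function('Y')(0, c)), 1552), 2)) = Mul(-1, Pow(Add(Mul(108, Pow(-6, -1)), 1552), 2)) = Mul(-1, Pow(Add(Mul(108, Rational(-1, 6)), 1552), 2)) = Mul(-1, Pow(Add(-18, 1552), 2)) = Mul(-1, Pow(1534, 2)) = Mul(-1, 2353156) = -2353156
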